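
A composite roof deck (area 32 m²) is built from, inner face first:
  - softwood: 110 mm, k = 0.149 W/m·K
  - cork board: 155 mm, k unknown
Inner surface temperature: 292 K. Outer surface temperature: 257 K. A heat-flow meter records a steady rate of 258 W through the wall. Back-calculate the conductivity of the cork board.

k ≈ 0.043 W/(m·K)

Treating each layer as a thermal resistance in series:
R_softwood = L/(kA) = 0.11/(0.149×32) = 0.02307 K/W
Sum of known resistances R_other = 0.02307 K/W
Total R = ΔT/Q = 35/258 = 0.1357 K/W
R_cork board = R_total − R_other = 0.1126 K/W
k = L/(R·A) = 0.155/(0.1126×32)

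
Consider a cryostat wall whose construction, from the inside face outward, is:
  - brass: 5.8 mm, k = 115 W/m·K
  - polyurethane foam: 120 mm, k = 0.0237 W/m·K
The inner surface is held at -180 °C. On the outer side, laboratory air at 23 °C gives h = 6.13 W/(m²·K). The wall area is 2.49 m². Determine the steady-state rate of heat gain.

Q ≈ 96.7 W

Series thermal resistances:
R_brass = L/(kA) = 0.0058/(115×2.49) = 2.025×10^-5 K/W
R_polyurethane foam = L/(kA) = 0.12/(0.0237×2.49) = 2.033 K/W
R_outer film = 1/(h_o·A) = 1/(6.13×2.49) = 0.06551 K/W
R_total = 2.099 K/W
Q = ΔT / R_total = 203 / 2.099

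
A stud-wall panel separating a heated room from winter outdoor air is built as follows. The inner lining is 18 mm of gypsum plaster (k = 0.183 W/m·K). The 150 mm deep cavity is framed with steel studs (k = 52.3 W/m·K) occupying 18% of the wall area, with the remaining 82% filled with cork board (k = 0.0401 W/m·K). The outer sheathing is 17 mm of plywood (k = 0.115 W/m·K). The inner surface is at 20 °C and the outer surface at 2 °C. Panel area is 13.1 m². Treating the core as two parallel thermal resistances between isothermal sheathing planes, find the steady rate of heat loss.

Sheathing layers in series; stud and cavity paths in parallel between them.
R_inner = 0.018/(0.183×13.1) = 0.007508 K/W
R_stud  = 0.15/(52.3×0.18×13.1) = 0.001216 K/W
R_cav   = 0.15/(0.0401×0.82×13.1) = 0.3482 K/W
1/R_core = 1/R_stud + 1/R_cav → R_core = 0.001212 K/W
R_outer = 0.017/(0.115×13.1) = 0.01128 K/W
R_total = 0.02 K/W
Q = ΔT/R_total = 18/0.02

Q ≈ 900 W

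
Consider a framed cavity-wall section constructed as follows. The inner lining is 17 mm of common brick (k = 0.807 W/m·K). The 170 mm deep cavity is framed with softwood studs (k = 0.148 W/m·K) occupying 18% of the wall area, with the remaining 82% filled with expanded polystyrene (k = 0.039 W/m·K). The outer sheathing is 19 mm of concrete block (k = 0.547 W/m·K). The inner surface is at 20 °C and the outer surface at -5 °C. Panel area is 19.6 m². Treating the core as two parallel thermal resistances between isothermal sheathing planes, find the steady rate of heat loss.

Q ≈ 166 W

Sheathing layers in series; stud and cavity paths in parallel between them.
R_inner = 0.017/(0.807×19.6) = 0.001075 K/W
R_stud  = 0.17/(0.148×0.18×19.6) = 0.3256 K/W
R_cav   = 0.17/(0.039×0.82×19.6) = 0.2712 K/W
1/R_core = 1/R_stud + 1/R_cav → R_core = 0.148 K/W
R_outer = 0.019/(0.547×19.6) = 0.001772 K/W
R_total = 0.1508 K/W
Q = ΔT/R_total = 25/0.1508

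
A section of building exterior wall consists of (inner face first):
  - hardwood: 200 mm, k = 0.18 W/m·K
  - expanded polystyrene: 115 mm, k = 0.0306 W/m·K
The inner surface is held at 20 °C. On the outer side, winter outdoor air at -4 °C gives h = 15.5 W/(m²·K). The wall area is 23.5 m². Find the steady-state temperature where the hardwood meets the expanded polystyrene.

T ≈ 14.6 °C

Thermal resistances in series:
R_hardwood = L/(kA) = 0.2/(0.18×23.5) = 0.04728 K/W
R_expanded polystyrene = L/(kA) = 0.115/(0.0306×23.5) = 0.1599 K/W
R_outer film = 1/(h_o·A) = 1/(15.5×23.5) = 0.002745 K/W
R_total = 0.2099 K/W;  Q = ΔT/R_total = 24/0.2099 = 114.3 W
T_interface = T_inner − Q·ΣR(inner→interface) = 20 − 114×0.04728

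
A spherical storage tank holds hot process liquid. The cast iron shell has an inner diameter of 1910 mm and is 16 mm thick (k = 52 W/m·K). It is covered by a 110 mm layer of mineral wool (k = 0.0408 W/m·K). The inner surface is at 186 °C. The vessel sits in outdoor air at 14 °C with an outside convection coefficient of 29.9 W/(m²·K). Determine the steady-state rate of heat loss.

Q ≈ 832 W

For a spherical shell R = (1/r₁ − 1/r₂)/(4πk); film R = 1/(h·4πr²). In series:
R_cast iron shell = (1/0.955 − 1/0.971)/(4π×52) = 2.64×10^-5 K/W
R_mineral wool = (1/0.971 − 1/1.081)/(4π×0.0408) = 0.2044 K/W
R_outer film = 1/(h·4πr_o²) = 1/(29.9×4π×1.081²) = 0.002278 K/W
R_total = 0.2067 K/W
Q = ΔT/R_total = 172/0.2067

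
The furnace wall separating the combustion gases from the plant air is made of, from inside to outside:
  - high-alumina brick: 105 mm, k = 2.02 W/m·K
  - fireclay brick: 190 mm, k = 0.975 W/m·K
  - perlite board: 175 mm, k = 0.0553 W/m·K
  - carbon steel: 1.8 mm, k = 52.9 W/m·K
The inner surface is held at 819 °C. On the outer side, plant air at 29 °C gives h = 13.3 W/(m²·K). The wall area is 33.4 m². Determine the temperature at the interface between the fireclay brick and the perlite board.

T ≈ 763 °C

Series thermal resistances:
R_high-alumina brick = L/(kA) = 0.105/(2.02×33.4) = 0.001556 K/W
R_fireclay brick = L/(kA) = 0.19/(0.975×33.4) = 0.005834 K/W
R_perlite board = L/(kA) = 0.175/(0.0553×33.4) = 0.09475 K/W
R_carbon steel = L/(kA) = 0.0018/(52.9×33.4) = 1.019×10^-6 K/W
R_outer film = 1/(h_o·A) = 1/(13.3×33.4) = 0.002251 K/W
R_total = 0.1044 K/W;  Q = ΔT/R_total = 790/0.1044 = 7568 W
T_interface = T_inner − Q·ΣR(inner→interface) = 819 − 7570×0.007391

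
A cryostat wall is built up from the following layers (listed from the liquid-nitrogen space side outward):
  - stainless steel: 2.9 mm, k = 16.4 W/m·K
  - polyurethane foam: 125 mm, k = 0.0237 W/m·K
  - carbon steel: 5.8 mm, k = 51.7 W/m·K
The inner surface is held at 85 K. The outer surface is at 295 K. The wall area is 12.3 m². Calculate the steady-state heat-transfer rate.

Q ≈ 490 W

Using the resistance-network approach (series):
R_stainless steel = L/(kA) = 0.0029/(16.4×12.3) = 1.438×10^-5 K/W
R_polyurethane foam = L/(kA) = 0.125/(0.0237×12.3) = 0.4288 K/W
R_carbon steel = L/(kA) = 0.0058/(51.7×12.3) = 9.121×10^-6 K/W
R_total = 0.4288 K/W
Q = ΔT / R_total = 210 / 0.4288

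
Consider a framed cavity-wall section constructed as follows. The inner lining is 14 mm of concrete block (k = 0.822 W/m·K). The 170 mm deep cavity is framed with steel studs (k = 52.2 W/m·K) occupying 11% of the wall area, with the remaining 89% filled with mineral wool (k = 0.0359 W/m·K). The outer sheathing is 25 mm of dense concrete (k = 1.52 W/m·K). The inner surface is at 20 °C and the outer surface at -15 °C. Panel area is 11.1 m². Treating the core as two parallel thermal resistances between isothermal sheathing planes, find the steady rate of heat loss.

Q ≈ 6170 W

Sheathing layers in series; stud and cavity paths in parallel between them.
R_inner = 0.014/(0.822×11.1) = 0.001534 K/W
R_stud  = 0.17/(52.2×0.11×11.1) = 0.002667 K/W
R_cav   = 0.17/(0.0359×0.89×11.1) = 0.4793 K/W
1/R_core = 1/R_stud + 1/R_cav → R_core = 0.002652 K/W
R_outer = 0.025/(1.52×11.1) = 0.001482 K/W
R_total = 0.005669 K/W
Q = ΔT/R_total = 35/0.005669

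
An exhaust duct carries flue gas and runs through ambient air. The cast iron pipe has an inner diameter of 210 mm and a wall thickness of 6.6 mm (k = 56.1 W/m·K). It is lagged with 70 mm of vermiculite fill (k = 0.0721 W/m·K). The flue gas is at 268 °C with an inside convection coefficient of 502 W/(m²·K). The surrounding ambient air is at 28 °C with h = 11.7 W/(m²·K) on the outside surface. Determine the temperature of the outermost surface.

Per-layer cylindrical resistances, series-summed:
R_inner film = 1/(h_i·2πr₁L) = 1/(502×2π×0.105×1) = 0.003019 K/W
R_cast iron pipe wall = ln(111.6/105)/(2π×56.1×1) = 1.729×10^-4 K/W
R_vermiculite fill = ln(181.6/111.6)/(2π×0.0721×1) = 1.075 K/W
R_outer film = 1/(h_o·2πr_oL) = 1/(11.7×2π×0.1816×1) = 0.07491 K/W
R_total = 1.153 K/W
Q = ΔT/R_total = 240/1.153
Q = 208 W/m
T_interface = T_inner − Q·ΣR(inner→interface) = 268 − 208×1.078

T ≈ 43.6 °C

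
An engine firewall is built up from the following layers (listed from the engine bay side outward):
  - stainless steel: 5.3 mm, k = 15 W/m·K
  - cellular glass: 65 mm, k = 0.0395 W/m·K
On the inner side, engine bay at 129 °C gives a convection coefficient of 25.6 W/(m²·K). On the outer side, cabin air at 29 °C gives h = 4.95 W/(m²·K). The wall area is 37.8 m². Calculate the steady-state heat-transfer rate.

Treating each layer as a thermal resistance in series:
R_inner film = 1/(h_i·A) = 1/(25.6×37.8) = 0.001033 K/W
R_stainless steel = L/(kA) = 0.0053/(15×37.8) = 9.347×10^-6 K/W
R_cellular glass = L/(kA) = 0.065/(0.0395×37.8) = 0.04353 K/W
R_outer film = 1/(h_o·A) = 1/(4.95×37.8) = 0.005344 K/W
R_total = 0.04992 K/W
Q = ΔT / R_total = 100 / 0.04992

Q ≈ 2000 W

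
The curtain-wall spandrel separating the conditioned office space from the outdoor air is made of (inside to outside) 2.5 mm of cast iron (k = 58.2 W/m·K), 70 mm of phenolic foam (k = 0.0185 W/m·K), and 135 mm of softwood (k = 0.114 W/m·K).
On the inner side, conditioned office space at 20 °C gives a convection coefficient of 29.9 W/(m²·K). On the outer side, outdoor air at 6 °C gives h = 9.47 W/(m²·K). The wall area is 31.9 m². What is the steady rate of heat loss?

Q ≈ 87.4 W

Treating each layer as a thermal resistance in series:
R_inner film = 1/(h_i·A) = 1/(29.9×31.9) = 0.001048 K/W
R_cast iron = L/(kA) = 0.0025/(58.2×31.9) = 1.347×10^-6 K/W
R_phenolic foam = L/(kA) = 0.07/(0.0185×31.9) = 0.1186 K/W
R_softwood = L/(kA) = 0.135/(0.114×31.9) = 0.03712 K/W
R_outer film = 1/(h_o·A) = 1/(9.47×31.9) = 0.00331 K/W
R_total = 0.1601 K/W
Q = ΔT / R_total = 14 / 0.1601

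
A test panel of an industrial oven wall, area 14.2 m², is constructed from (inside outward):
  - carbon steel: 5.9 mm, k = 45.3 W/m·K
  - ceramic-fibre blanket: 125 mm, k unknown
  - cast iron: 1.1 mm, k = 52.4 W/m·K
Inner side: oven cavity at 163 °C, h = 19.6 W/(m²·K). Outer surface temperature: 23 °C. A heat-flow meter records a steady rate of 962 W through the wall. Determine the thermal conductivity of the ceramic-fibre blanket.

k ≈ 0.062 W/(m·K)

Thermal resistances in series:
R_inner film = 1/(h_i·A) = 1/(19.6×14.2) = 0.003593 K/W
R_carbon steel = L/(kA) = 0.0059/(45.3×14.2) = 9.172×10^-6 K/W
R_cast iron = L/(kA) = 0.0011/(52.4×14.2) = 1.478×10^-6 K/W
Sum of known resistances R_other = 0.003604 K/W
Total R = ΔT/Q = 140/962 = 0.1455 K/W
R_ceramic-fibre blanket = R_total − R_other = 0.1419 K/W
k = L/(R·A) = 0.125/(0.1419×14.2)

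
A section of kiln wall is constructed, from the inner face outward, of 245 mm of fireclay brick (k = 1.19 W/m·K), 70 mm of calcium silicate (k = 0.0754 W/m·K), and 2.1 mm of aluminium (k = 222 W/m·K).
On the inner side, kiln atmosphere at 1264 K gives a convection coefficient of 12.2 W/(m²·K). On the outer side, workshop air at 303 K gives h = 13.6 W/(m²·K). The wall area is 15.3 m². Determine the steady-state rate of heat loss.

Q ≈ 11400 W

Series thermal resistances:
R_inner film = 1/(h_i·A) = 1/(12.2×15.3) = 0.005357 K/W
R_fireclay brick = L/(kA) = 0.245/(1.19×15.3) = 0.01346 K/W
R_calcium silicate = L/(kA) = 0.07/(0.0754×15.3) = 0.06068 K/W
R_aluminium = L/(kA) = 0.0021/(222×15.3) = 6.183×10^-7 K/W
R_outer film = 1/(h_o·A) = 1/(13.6×15.3) = 0.004806 K/W
R_total = 0.0843 K/W
Q = ΔT / R_total = 961 / 0.0843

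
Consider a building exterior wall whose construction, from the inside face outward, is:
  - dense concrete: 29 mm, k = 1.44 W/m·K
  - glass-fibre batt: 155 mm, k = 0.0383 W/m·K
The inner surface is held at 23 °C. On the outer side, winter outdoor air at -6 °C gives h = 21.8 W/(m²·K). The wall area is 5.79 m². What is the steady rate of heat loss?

Q ≈ 40.8 W

Treating each layer as a thermal resistance in series:
R_dense concrete = L/(kA) = 0.029/(1.44×5.79) = 0.003478 K/W
R_glass-fibre batt = L/(kA) = 0.155/(0.0383×5.79) = 0.699 K/W
R_outer film = 1/(h_o·A) = 1/(21.8×5.79) = 0.007923 K/W
R_total = 0.7104 K/W
Q = ΔT / R_total = 29 / 0.7104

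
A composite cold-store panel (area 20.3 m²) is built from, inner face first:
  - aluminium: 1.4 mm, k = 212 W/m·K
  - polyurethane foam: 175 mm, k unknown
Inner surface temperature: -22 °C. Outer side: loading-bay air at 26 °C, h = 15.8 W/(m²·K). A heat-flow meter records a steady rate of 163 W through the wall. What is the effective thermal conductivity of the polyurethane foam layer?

k ≈ 0.0296 W/(m·K)

Model the wall as resistances in series:
R_aluminium = L/(kA) = 0.0014/(212×20.3) = 3.253×10^-7 K/W
R_outer film = 1/(h_o·A) = 1/(15.8×20.3) = 0.003118 K/W
Sum of known resistances R_other = 0.003118 K/W
Total R = ΔT/Q = 48/163 = 0.2945 K/W
R_polyurethane foam = R_total − R_other = 0.2914 K/W
k = L/(R·A) = 0.175/(0.2914×20.3)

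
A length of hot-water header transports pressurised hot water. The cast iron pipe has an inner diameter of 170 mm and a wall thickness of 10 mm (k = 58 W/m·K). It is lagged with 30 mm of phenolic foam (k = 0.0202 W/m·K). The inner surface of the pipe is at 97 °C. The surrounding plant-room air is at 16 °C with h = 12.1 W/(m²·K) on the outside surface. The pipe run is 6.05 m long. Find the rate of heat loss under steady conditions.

Q ≈ 216 W

Radial resistances (cylindrical: R_cond = ln(r_o/r_i)/(2πkL), R_conv = 1/(h·2πrL)):
R_cast iron pipe wall = ln(95/85)/(2π×58×6.05) = 5.045×10^-5 K/W
R_phenolic foam = ln(125/95)/(2π×0.0202×6.05) = 0.3574 K/W
R_outer film = 1/(h_o·2πr_oL) = 1/(12.1×2π×0.125×6.05) = 0.01739 K/W
R_total = 0.3748 K/W
Q = ΔT/R_total = 81/0.3748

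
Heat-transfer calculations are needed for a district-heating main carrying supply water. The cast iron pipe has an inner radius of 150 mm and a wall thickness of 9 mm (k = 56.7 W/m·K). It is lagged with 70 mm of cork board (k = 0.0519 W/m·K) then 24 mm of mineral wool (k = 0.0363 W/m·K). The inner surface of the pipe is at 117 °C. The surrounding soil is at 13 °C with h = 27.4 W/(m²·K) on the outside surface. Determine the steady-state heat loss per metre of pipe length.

q′ ≈ 65.9 W/m

Treating each annulus and film as a series resistance:
R_cast iron pipe wall = ln(159/150)/(2π×56.7×1) = 1.636×10^-4 K/W
R_cork board = ln(229/159)/(2π×0.0519×1) = 1.119 K/W
R_mineral wool = ln(253/229)/(2π×0.0363×1) = 0.437 K/W
R_outer film = 1/(h_o·2πr_oL) = 1/(27.4×2π×0.253×1) = 0.02296 K/W
R_total = 1.579 K/W
Q = ΔT/R_total = 104/1.579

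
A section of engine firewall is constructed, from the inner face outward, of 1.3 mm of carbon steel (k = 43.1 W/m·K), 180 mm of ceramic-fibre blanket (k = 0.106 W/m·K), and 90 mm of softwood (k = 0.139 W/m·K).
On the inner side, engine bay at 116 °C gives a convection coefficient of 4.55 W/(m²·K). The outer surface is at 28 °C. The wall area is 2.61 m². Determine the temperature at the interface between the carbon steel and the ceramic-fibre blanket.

Model the wall as resistances in series:
R_inner film = 1/(h_i·A) = 1/(4.55×2.61) = 0.08421 K/W
R_carbon steel = L/(kA) = 0.0013/(43.1×2.61) = 1.156×10^-5 K/W
R_ceramic-fibre blanket = L/(kA) = 0.18/(0.106×2.61) = 0.6506 K/W
R_softwood = L/(kA) = 0.09/(0.139×2.61) = 0.2481 K/W
R_total = 0.9829 K/W;  Q = ΔT/R_total = 88/0.9829 = 89.53 W
T_interface = T_inner − Q·ΣR(inner→interface) = 116 − 89.5×0.08422

T ≈ 108 °C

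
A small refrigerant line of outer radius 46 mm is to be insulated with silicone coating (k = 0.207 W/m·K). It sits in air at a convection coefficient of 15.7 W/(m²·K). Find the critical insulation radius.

For a cylinder r_cr = k/h = 0.207/15.7
r_cr = 13.2 mm; since the bare radius (46 mm) is above r_cr, any added insulation will reduce heat loss.

r_cr ≈ 13.2 mm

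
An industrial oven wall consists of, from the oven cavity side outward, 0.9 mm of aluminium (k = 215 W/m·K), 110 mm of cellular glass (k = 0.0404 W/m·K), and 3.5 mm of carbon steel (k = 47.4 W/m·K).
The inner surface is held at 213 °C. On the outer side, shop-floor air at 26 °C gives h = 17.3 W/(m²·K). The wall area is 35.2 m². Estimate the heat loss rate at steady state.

Using the resistance-network approach (series):
R_aluminium = L/(kA) = 0.0009/(215×35.2) = 1.189×10^-7 K/W
R_cellular glass = L/(kA) = 0.11/(0.0404×35.2) = 0.07735 K/W
R_carbon steel = L/(kA) = 0.0035/(47.4×35.2) = 2.098×10^-6 K/W
R_outer film = 1/(h_o·A) = 1/(17.3×35.2) = 0.001642 K/W
R_total = 0.079 K/W
Q = ΔT / R_total = 187 / 0.079

Q ≈ 2370 W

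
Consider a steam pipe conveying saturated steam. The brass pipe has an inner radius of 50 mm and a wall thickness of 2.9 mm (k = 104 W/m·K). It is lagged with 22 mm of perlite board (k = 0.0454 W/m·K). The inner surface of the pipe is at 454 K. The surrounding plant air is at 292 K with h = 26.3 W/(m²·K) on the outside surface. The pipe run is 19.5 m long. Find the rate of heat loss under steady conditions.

For a radial system each layer contributes R = ln(r_out/r_in)/(2πkL); films add R = 1/(hA).
R_brass pipe wall = ln(52.9/50)/(2π×104×19.5) = 4.425×10^-6 K/W
R_perlite board = ln(74.9/52.9)/(2π×0.0454×19.5) = 0.06252 K/W
R_outer film = 1/(h_o·2πr_oL) = 1/(26.3×2π×0.0749×19.5) = 0.004143 K/W
R_total = 0.06666 K/W
Q = ΔT/R_total = 162/0.06666

Q ≈ 2430 W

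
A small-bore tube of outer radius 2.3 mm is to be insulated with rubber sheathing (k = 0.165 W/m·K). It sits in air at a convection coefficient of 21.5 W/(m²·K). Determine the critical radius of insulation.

r_cr ≈ 7.67 mm

For a cylinder r_cr = k/h = 0.165/21.5
r_cr = 7.67 mm; since the bare radius (2.3 mm) is below r_cr, adding a thin layer of insulation will *increase* heat loss.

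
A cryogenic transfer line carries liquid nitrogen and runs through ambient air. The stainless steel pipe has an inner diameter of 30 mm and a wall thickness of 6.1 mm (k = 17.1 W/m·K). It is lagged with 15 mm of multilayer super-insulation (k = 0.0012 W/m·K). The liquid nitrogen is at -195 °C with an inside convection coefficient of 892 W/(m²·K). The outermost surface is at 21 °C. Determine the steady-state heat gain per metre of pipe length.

q′ ≈ 3.03 W/m

Radial resistances (cylindrical: R_cond = ln(r_o/r_i)/(2πkL), R_conv = 1/(h·2πrL)):
R_inner film = 1/(h_i·2πr₁L) = 1/(892×2π×0.015×1) = 0.01189 K/W
R_stainless steel pipe wall = ln(21.1/15)/(2π×17.1×1) = 0.003176 K/W
R_multilayer super-insulation = ln(36.1/21.1)/(2π×0.0012×1) = 71.22 K/W
R_total = 71.24 K/W
Q = ΔT/R_total = 216/71.24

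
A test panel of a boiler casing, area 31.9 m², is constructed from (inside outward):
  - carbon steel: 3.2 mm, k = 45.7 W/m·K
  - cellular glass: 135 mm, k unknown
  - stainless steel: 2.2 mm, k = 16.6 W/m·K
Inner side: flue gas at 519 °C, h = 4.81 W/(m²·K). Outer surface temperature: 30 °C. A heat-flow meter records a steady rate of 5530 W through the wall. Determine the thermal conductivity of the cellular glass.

k ≈ 0.0517 W/(m·K)

Model the wall as resistances in series:
R_inner film = 1/(h_i·A) = 1/(4.81×31.9) = 0.006517 K/W
R_carbon steel = L/(kA) = 0.0032/(45.7×31.9) = 2.195×10^-6 K/W
R_stainless steel = L/(kA) = 0.0022/(16.6×31.9) = 4.155×10^-6 K/W
Sum of known resistances R_other = 0.006524 K/W
Total R = ΔT/Q = 489/5530 = 0.08843 K/W
R_cellular glass = R_total − R_other = 0.0819 K/W
k = L/(R·A) = 0.135/(0.0819×31.9)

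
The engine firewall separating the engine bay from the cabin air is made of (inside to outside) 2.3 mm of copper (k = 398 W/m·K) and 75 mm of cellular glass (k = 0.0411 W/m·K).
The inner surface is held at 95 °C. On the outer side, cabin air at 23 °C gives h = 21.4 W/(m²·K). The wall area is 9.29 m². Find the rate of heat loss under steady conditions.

Q ≈ 357 W

Using the resistance-network approach (series):
R_copper = L/(kA) = 0.0023/(398×9.29) = 6.221×10^-7 K/W
R_cellular glass = L/(kA) = 0.075/(0.0411×9.29) = 0.1964 K/W
R_outer film = 1/(h_o·A) = 1/(21.4×9.29) = 0.00503 K/W
R_total = 0.2015 K/W
Q = ΔT / R_total = 72 / 0.2015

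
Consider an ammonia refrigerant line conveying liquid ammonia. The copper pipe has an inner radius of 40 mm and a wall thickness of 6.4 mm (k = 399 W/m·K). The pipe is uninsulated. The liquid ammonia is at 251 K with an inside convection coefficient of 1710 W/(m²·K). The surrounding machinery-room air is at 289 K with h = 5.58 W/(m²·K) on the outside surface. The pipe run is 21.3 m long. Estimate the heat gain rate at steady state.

Q ≈ 1310 W

Treating each annulus and film as a series resistance:
R_inner film = 1/(h_i·2πr₁L) = 1/(1710×2π×0.04×21.3) = 1.092×10^-4 K/W
R_copper pipe wall = ln(46.4/40)/(2π×399×21.3) = 2.779×10^-6 K/W
R_outer film = 1/(h_o·2πr_oL) = 1/(5.58×2π×0.0464×21.3) = 0.02886 K/W
R_total = 0.02897 K/W
Q = ΔT/R_total = 38/0.02897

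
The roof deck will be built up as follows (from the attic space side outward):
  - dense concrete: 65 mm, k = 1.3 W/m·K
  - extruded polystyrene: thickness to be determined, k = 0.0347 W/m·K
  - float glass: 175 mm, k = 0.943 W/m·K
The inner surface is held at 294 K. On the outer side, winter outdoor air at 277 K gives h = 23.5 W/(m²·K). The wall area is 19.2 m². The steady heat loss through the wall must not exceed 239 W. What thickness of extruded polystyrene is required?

L ≈ 37.7 mm

Series thermal resistances:
R_dense concrete = L/(kA) = 0.065/(1.3×19.2) = 0.002604 K/W
R_float glass = L/(kA) = 0.175/(0.943×19.2) = 0.009666 K/W
R_outer film = 1/(h_o·A) = 1/(23.5×19.2) = 0.002216 K/W
Sum of the known resistances R_other = 0.01449 K/W
Required total resistance R_tot = ΔT/Q_allow = 17/239 = 0.07113 K/W
R_extruded polystyrene = R_tot − R_other = 0.05664 K/W
L = R·k·A = 0.05664×0.0347×19.2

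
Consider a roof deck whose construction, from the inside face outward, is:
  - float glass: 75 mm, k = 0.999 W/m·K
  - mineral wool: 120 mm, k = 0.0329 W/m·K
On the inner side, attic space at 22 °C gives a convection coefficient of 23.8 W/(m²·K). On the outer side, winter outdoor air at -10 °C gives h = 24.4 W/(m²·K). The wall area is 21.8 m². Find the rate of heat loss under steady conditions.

Thermal resistances in series:
R_inner film = 1/(h_i·A) = 1/(23.8×21.8) = 0.001927 K/W
R_float glass = L/(kA) = 0.075/(0.999×21.8) = 0.003444 K/W
R_mineral wool = L/(kA) = 0.12/(0.0329×21.8) = 0.1673 K/W
R_outer film = 1/(h_o·A) = 1/(24.4×21.8) = 0.00188 K/W
R_total = 0.1746 K/W
Q = ΔT / R_total = 32 / 0.1746

Q ≈ 183 W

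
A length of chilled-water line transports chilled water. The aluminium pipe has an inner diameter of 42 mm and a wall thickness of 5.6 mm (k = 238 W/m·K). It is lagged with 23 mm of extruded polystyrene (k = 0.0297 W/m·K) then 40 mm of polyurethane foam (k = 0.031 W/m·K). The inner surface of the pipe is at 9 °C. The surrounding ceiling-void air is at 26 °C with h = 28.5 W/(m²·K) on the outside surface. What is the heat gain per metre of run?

q′ ≈ 2.64 W/m

For a radial system each layer contributes R = ln(r_out/r_in)/(2πkL); films add R = 1/(hA).
R_aluminium pipe wall = ln(26.6/21)/(2π×238×1) = 1.581×10^-4 K/W
R_extruded polystyrene = ln(49.6/26.6)/(2π×0.0297×1) = 3.339 K/W
R_polyurethane foam = ln(89.6/49.6)/(2π×0.031×1) = 3.036 K/W
R_outer film = 1/(h_o·2πr_oL) = 1/(28.5×2π×0.0896×1) = 0.06233 K/W
R_total = 6.437 K/W
Q = ΔT/R_total = 17/6.437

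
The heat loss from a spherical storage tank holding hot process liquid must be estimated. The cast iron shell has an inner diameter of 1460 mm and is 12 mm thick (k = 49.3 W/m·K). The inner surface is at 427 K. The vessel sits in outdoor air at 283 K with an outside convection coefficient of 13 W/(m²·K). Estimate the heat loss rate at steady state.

Q ≈ 12900 W

For a spherical shell R = (1/r₁ − 1/r₂)/(4πk); film R = 1/(h·4πr²). In series:
R_cast iron shell = (1/0.73 − 1/0.742)/(4π×49.3) = 3.576×10^-5 K/W
R_outer film = 1/(h·4πr_o²) = 1/(13×4π×0.742²) = 0.01112 K/W
R_total = 0.01115 K/W
Q = ΔT/R_total = 144/0.01115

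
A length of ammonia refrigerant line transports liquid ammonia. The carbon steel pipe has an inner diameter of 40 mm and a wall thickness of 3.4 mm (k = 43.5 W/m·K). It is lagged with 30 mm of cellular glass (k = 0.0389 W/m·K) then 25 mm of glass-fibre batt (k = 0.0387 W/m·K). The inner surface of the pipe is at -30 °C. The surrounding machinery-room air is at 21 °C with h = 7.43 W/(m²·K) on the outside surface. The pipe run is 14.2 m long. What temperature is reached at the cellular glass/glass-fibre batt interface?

T ≈ 2.93 °C

Radial resistances (cylindrical: R_cond = ln(r_o/r_i)/(2πkL), R_conv = 1/(h·2πrL)):
R_carbon steel pipe wall = ln(23.4/20)/(2π×43.5×14.2) = 4.045×10^-5 K/W
R_cellular glass = ln(53.4/23.4)/(2π×0.0389×14.2) = 0.2377 K/W
R_glass-fibre batt = ln(78.4/53.4)/(2π×0.0387×14.2) = 0.1112 K/W
R_outer film = 1/(h_o·2πr_oL) = 1/(7.43×2π×0.0784×14.2) = 0.01924 K/W
R_total = 0.3682 K/W
Q = ΔT/R_total = 51/0.3682
Q = 139 W
T_interface = T_inner + Q·ΣR(inner→interface) = -30 + 139×0.2378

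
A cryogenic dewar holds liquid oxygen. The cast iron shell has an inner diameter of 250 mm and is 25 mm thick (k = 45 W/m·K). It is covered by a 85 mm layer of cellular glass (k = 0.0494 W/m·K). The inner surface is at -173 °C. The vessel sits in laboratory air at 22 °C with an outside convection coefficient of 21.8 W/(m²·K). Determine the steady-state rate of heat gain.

Radial (spherical) resistances in series:
R_cast iron shell = (1/0.125 − 1/0.15)/(4π×45) = 0.002358 K/W
R_cellular glass = (1/0.15 − 1/0.235)/(4π×0.0494) = 3.884 K/W
R_outer film = 1/(h·4πr_o²) = 1/(21.8×4π×0.235²) = 0.0661 K/W
R_total = 3.953 K/W
Q = ΔT/R_total = 195/3.953

Q ≈ 49.3 W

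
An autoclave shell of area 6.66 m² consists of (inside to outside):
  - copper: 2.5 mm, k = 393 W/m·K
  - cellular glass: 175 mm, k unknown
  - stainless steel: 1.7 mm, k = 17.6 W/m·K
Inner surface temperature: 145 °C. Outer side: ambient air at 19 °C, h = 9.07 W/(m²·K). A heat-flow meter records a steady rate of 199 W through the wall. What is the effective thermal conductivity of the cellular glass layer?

Using the resistance-network approach (series):
R_copper = L/(kA) = 0.0025/(393×6.66) = 9.552×10^-7 K/W
R_stainless steel = L/(kA) = 0.0017/(17.6×6.66) = 1.45×10^-5 K/W
R_outer film = 1/(h_o·A) = 1/(9.07×6.66) = 0.01655 K/W
Sum of known resistances R_other = 0.01657 K/W
Total R = ΔT/Q = 126/199 = 0.6332 K/W
R_cellular glass = R_total − R_other = 0.6166 K/W
k = L/(R·A) = 0.175/(0.6166×6.66)

k ≈ 0.0426 W/(m·K)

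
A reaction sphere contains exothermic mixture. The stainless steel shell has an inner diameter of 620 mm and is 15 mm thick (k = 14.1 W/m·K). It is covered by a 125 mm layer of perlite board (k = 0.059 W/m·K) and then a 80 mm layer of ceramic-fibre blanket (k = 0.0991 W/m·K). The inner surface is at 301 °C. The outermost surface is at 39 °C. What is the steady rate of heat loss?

Each spherical layer contributes R = (1/r_i − 1/r_o)/(4πk):
R_stainless steel shell = (1/0.31 − 1/0.325)/(4π×14.1) = 8.403×10^-4 K/W
R_perlite board = (1/0.325 − 1/0.45)/(4π×0.059) = 1.153 K/W
R_ceramic-fibre blanket = (1/0.45 − 1/0.53)/(4π×0.0991) = 0.2694 K/W
R_total = 1.423 K/W
Q = ΔT/R_total = 262/1.423

Q ≈ 184 W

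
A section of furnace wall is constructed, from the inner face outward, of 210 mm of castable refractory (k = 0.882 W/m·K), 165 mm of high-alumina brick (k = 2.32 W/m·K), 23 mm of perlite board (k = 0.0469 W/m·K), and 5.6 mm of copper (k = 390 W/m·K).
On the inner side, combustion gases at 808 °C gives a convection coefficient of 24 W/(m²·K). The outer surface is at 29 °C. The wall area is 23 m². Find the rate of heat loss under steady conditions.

Treating each layer as a thermal resistance in series:
R_inner film = 1/(h_i·A) = 1/(24×23) = 0.001812 K/W
R_castable refractory = L/(kA) = 0.21/(0.882×23) = 0.01035 K/W
R_high-alumina brick = L/(kA) = 0.165/(2.32×23) = 0.003092 K/W
R_perlite board = L/(kA) = 0.023/(0.0469×23) = 0.02132 K/W
R_copper = L/(kA) = 0.0056/(390×23) = 6.243×10^-7 K/W
R_total = 0.03658 K/W
Q = ΔT / R_total = 779 / 0.03658

Q ≈ 21300 W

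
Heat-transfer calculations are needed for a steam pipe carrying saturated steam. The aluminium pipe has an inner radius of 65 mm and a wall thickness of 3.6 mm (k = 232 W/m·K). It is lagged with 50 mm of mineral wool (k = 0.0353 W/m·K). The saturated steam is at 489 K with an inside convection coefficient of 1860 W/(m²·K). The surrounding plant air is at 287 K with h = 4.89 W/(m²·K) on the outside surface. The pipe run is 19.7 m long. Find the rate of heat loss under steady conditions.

For a radial system each layer contributes R = ln(r_out/r_in)/(2πkL); films add R = 1/(hA).
R_inner film = 1/(h_i·2πr₁L) = 1/(1860×2π×0.065×19.7) = 6.682×10^-5 K/W
R_aluminium pipe wall = ln(68.6/65)/(2π×232×19.7) = 1.877×10^-6 K/W
R_mineral wool = ln(118.6/68.6)/(2π×0.0353×19.7) = 0.1253 K/W
R_outer film = 1/(h_o·2πr_oL) = 1/(4.89×2π×0.1186×19.7) = 0.01393 K/W
R_total = 0.1393 K/W
Q = ΔT/R_total = 202/0.1393

Q ≈ 1450 W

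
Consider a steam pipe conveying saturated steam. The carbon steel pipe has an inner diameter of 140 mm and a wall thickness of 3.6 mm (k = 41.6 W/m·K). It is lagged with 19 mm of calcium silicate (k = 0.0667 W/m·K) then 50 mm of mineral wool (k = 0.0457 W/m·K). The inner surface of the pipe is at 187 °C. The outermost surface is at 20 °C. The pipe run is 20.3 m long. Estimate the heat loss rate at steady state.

Q ≈ 1650 W

For a radial system each layer contributes R = ln(r_out/r_in)/(2πkL); films add R = 1/(hA).
R_carbon steel pipe wall = ln(73.6/70)/(2π×41.6×20.3) = 9.451×10^-6 K/W
R_calcium silicate = ln(92.6/73.6)/(2π×0.0667×20.3) = 0.02699 K/W
R_mineral wool = ln(142.6/92.6)/(2π×0.0457×20.3) = 0.07407 K/W
R_total = 0.1011 K/W
Q = ΔT/R_total = 167/0.1011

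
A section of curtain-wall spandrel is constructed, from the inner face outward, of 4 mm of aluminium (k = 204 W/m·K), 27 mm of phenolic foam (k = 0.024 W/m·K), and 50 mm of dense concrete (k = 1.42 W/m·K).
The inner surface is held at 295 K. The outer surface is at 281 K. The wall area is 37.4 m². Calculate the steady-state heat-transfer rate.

Q ≈ 451 W

Treating each layer as a thermal resistance in series:
R_aluminium = L/(kA) = 0.004/(204×37.4) = 5.243×10^-7 K/W
R_phenolic foam = L/(kA) = 0.027/(0.024×37.4) = 0.03008 K/W
R_dense concrete = L/(kA) = 0.05/(1.42×37.4) = 9.415×10^-4 K/W
R_total = 0.03102 K/W
Q = ΔT / R_total = 14 / 0.03102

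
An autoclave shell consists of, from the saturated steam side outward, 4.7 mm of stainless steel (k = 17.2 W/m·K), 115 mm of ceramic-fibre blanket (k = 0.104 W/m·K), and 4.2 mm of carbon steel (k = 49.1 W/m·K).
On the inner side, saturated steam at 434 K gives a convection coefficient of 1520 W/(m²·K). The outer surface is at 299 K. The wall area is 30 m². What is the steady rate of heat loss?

Series thermal resistances:
R_inner film = 1/(h_i·A) = 1/(1520×30) = 2.193×10^-5 K/W
R_stainless steel = L/(kA) = 0.0047/(17.2×30) = 9.109×10^-6 K/W
R_ceramic-fibre blanket = L/(kA) = 0.115/(0.104×30) = 0.03686 K/W
R_carbon steel = L/(kA) = 0.0042/(49.1×30) = 2.851×10^-6 K/W
R_total = 0.03689 K/W
Q = ΔT / R_total = 135 / 0.03689

Q ≈ 3660 W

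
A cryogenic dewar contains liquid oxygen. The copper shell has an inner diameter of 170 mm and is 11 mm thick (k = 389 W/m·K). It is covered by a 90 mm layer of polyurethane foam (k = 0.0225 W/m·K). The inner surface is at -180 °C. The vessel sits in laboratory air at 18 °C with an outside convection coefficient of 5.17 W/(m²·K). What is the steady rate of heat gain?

Each spherical layer contributes R = (1/r_i − 1/r_o)/(4πk):
R_copper shell = (1/0.085 − 1/0.096)/(4π×389) = 2.758×10^-4 K/W
R_polyurethane foam = (1/0.096 − 1/0.186)/(4π×0.0225) = 17.83 K/W
R_outer film = 1/(h·4πr_o²) = 1/(5.17×4π×0.186²) = 0.4449 K/W
R_total = 18.27 K/W
Q = ΔT/R_total = 198/18.27

Q ≈ 10.8 W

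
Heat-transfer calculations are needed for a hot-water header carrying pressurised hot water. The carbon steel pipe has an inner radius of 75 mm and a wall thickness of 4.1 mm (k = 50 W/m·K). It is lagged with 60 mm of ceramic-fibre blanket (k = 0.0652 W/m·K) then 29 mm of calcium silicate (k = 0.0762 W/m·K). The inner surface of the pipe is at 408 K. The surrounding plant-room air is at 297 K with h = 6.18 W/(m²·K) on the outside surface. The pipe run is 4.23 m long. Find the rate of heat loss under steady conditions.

Q ≈ 244 W

Cylindrical conduction, so R = ln(r₂/r₁)/(2πkL) per layer, in series:
R_carbon steel pipe wall = ln(79.1/75)/(2π×50×4.23) = 4.005×10^-5 K/W
R_ceramic-fibre blanket = ln(139.1/79.1)/(2π×0.0652×4.23) = 0.3257 K/W
R_calcium silicate = ln(168.1/139.1)/(2π×0.0762×4.23) = 0.0935 K/W
R_outer film = 1/(h_o·2πr_oL) = 1/(6.18×2π×0.1681×4.23) = 0.03622 K/W
R_total = 0.4555 K/W
Q = ΔT/R_total = 111/0.4555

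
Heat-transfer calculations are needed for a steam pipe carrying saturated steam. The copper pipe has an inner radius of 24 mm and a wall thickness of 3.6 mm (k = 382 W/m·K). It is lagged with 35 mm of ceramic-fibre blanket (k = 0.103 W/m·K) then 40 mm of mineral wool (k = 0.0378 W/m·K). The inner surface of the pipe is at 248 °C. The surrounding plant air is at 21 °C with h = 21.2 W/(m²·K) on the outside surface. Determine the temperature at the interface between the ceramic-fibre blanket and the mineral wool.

For a radial system each layer contributes R = ln(r_out/r_in)/(2πkL); films add R = 1/(hA).
R_copper pipe wall = ln(27.6/24)/(2π×382×1) = 5.823×10^-5 K/W
R_ceramic-fibre blanket = ln(62.6/27.6)/(2π×0.103×1) = 1.265 K/W
R_mineral wool = ln(102.6/62.6)/(2π×0.0378×1) = 2.08 K/W
R_outer film = 1/(h_o·2πr_oL) = 1/(21.2×2π×0.1026×1) = 0.07317 K/W
R_total = 3.419 K/W
Q = ΔT/R_total = 227/3.419
Q = 66.4 W/m
T_interface = T_inner − Q·ΣR(inner→interface) = 248 − 66.4×1.265

T ≈ 164 °C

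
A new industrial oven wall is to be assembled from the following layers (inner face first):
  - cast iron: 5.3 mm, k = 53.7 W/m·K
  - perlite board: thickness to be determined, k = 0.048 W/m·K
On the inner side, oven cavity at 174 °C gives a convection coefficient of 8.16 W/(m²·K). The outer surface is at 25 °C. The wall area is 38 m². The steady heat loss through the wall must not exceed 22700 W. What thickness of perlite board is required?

L ≈ 6.09 mm

Thermal resistances in series:
R_inner film = 1/(h_i·A) = 1/(8.16×38) = 0.003225 K/W
R_cast iron = L/(kA) = 0.0053/(53.7×38) = 2.597×10^-6 K/W
Sum of the known resistances R_other = 0.003228 K/W
Required total resistance R_tot = ΔT/Q_allow = 149/22700 = 0.006564 K/W
R_perlite board = R_tot − R_other = 0.003336 K/W
L = R·k·A = 0.003336×0.048×38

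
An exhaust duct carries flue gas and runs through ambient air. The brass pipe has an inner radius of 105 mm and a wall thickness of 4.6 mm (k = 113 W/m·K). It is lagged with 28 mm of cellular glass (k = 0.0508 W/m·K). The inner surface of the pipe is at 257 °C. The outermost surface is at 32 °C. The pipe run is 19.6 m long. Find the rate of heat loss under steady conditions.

Q ≈ 6190 W

Radial resistances (cylindrical: R_cond = ln(r_o/r_i)/(2πkL), R_conv = 1/(h·2πrL)):
R_brass pipe wall = ln(109.6/105)/(2π×113×19.6) = 3.081×10^-6 K/W
R_cellular glass = ln(137.6/109.6)/(2π×0.0508×19.6) = 0.03637 K/W
R_total = 0.03637 K/W
Q = ΔT/R_total = 225/0.03637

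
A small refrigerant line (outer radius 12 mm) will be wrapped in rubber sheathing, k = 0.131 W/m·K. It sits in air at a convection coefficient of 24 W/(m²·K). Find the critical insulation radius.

For a cylinder r_cr = k/h = 0.131/24
r_cr = 5.46 mm; since the bare radius (12 mm) is above r_cr, any added insulation will reduce heat loss.

r_cr ≈ 5.46 mm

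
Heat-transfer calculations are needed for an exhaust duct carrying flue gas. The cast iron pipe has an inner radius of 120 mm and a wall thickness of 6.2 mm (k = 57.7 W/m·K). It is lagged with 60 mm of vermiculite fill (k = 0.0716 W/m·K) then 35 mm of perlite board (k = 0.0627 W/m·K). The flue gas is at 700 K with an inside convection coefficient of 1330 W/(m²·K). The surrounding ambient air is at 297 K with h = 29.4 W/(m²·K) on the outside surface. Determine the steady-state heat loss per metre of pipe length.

q′ ≈ 304 W/m

Radial resistances (cylindrical: R_cond = ln(r_o/r_i)/(2πkL), R_conv = 1/(h·2πrL)):
R_inner film = 1/(h_i·2πr₁L) = 1/(1330×2π×0.12×1) = 9.972×10^-4 K/W
R_cast iron pipe wall = ln(126.2/120)/(2π×57.7×1) = 1.39×10^-4 K/W
R_vermiculite fill = ln(186.2/126.2)/(2π×0.0716×1) = 0.8646 K/W
R_perlite board = ln(221.2/186.2)/(2π×0.0627×1) = 0.4372 K/W
R_outer film = 1/(h_o·2πr_oL) = 1/(29.4×2π×0.2212×1) = 0.02447 K/W
R_total = 1.327 K/W
Q = ΔT/R_total = 403/1.327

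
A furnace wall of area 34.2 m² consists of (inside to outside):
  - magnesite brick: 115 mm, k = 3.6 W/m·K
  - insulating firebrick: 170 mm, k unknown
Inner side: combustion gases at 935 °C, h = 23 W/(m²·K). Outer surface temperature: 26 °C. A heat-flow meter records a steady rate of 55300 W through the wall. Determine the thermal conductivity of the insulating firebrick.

k ≈ 0.349 W/(m·K)

Model the wall as resistances in series:
R_inner film = 1/(h_i·A) = 1/(23×34.2) = 0.001271 K/W
R_magnesite brick = L/(kA) = 0.115/(3.6×34.2) = 9.34×10^-4 K/W
Sum of known resistances R_other = 0.002205 K/W
Total R = ΔT/Q = 909/55300 = 0.01644 K/W
R_insulating firebrick = R_total − R_other = 0.01423 K/W
k = L/(R·A) = 0.17/(0.01423×34.2)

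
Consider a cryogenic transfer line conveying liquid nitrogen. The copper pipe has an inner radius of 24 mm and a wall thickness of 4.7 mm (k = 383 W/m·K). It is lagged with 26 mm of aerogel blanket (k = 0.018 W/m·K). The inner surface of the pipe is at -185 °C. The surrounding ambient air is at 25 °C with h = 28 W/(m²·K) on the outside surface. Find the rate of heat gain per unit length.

For a radial system each layer contributes R = ln(r_out/r_in)/(2πkL); films add R = 1/(hA).
R_copper pipe wall = ln(28.7/24)/(2π×383×1) = 7.432×10^-5 K/W
R_aerogel blanket = ln(54.7/28.7)/(2π×0.018×1) = 5.703 K/W
R_outer film = 1/(h_o·2πr_oL) = 1/(28×2π×0.0547×1) = 0.1039 K/W
R_total = 5.807 K/W
Q = ΔT/R_total = 210/5.807

q′ ≈ 36.2 W/m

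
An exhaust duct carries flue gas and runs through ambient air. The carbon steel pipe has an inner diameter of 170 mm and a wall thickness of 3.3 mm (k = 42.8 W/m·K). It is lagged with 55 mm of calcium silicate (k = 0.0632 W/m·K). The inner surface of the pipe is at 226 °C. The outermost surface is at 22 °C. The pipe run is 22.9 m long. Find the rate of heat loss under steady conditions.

Cylindrical conduction, so R = ln(r₂/r₁)/(2πkL) per layer, in series:
R_carbon steel pipe wall = ln(88.3/85)/(2π×42.8×22.9) = 6.185×10^-6 K/W
R_calcium silicate = ln(143.3/88.3)/(2π×0.0632×22.9) = 0.05325 K/W
R_total = 0.05325 K/W
Q = ΔT/R_total = 204/0.05325

Q ≈ 3830 W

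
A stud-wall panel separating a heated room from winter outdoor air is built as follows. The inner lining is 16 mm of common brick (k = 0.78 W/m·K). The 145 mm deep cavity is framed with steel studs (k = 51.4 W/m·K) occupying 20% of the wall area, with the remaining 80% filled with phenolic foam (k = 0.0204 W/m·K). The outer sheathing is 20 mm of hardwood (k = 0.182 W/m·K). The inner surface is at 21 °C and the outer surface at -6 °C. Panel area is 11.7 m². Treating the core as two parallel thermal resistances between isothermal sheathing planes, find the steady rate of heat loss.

Sheathing layers in series; stud and cavity paths in parallel between them.
R_inner = 0.016/(0.78×11.7) = 0.001753 K/W
R_stud  = 0.145/(51.4×0.2×11.7) = 0.001206 K/W
R_cav   = 0.145/(0.0204×0.8×11.7) = 0.7594 K/W
1/R_core = 1/R_stud + 1/R_cav → R_core = 0.001204 K/W
R_outer = 0.02/(0.182×11.7) = 0.009392 K/W
R_total = 0.01235 K/W
Q = ΔT/R_total = 27/0.01235

Q ≈ 2190 W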